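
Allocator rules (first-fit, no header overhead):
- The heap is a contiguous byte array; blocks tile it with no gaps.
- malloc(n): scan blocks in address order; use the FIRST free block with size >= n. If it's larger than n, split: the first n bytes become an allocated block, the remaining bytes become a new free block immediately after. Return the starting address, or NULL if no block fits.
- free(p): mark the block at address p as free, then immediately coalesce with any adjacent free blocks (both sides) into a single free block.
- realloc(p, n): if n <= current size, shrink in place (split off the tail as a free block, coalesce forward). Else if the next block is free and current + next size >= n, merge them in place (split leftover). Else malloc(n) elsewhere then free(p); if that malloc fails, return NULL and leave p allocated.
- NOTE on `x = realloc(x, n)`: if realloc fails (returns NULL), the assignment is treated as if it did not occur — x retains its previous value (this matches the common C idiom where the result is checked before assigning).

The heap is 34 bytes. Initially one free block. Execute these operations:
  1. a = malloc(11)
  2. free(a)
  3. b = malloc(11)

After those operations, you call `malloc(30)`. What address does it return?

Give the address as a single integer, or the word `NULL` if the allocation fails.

Op 1: a = malloc(11) -> a = 0; heap: [0-10 ALLOC][11-33 FREE]
Op 2: free(a) -> (freed a); heap: [0-33 FREE]
Op 3: b = malloc(11) -> b = 0; heap: [0-10 ALLOC][11-33 FREE]
malloc(30): first-fit scan over [0-10 ALLOC][11-33 FREE] -> NULL

Answer: NULL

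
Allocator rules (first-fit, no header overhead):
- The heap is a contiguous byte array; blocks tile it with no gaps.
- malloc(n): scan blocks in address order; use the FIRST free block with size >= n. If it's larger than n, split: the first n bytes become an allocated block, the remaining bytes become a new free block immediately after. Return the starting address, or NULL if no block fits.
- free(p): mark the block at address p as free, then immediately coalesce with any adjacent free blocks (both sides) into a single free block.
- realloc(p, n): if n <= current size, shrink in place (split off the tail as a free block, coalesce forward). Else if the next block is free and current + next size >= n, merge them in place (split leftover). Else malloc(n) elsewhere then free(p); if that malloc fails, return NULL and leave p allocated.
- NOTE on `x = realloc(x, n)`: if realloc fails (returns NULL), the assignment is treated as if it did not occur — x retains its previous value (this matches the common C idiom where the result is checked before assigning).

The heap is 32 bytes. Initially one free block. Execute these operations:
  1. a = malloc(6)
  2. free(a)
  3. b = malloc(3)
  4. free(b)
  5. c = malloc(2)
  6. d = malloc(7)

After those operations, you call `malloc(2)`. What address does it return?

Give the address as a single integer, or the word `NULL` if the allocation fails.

Op 1: a = malloc(6) -> a = 0; heap: [0-5 ALLOC][6-31 FREE]
Op 2: free(a) -> (freed a); heap: [0-31 FREE]
Op 3: b = malloc(3) -> b = 0; heap: [0-2 ALLOC][3-31 FREE]
Op 4: free(b) -> (freed b); heap: [0-31 FREE]
Op 5: c = malloc(2) -> c = 0; heap: [0-1 ALLOC][2-31 FREE]
Op 6: d = malloc(7) -> d = 2; heap: [0-1 ALLOC][2-8 ALLOC][9-31 FREE]
malloc(2): first-fit scan over [0-1 ALLOC][2-8 ALLOC][9-31 FREE] -> 9

Answer: 9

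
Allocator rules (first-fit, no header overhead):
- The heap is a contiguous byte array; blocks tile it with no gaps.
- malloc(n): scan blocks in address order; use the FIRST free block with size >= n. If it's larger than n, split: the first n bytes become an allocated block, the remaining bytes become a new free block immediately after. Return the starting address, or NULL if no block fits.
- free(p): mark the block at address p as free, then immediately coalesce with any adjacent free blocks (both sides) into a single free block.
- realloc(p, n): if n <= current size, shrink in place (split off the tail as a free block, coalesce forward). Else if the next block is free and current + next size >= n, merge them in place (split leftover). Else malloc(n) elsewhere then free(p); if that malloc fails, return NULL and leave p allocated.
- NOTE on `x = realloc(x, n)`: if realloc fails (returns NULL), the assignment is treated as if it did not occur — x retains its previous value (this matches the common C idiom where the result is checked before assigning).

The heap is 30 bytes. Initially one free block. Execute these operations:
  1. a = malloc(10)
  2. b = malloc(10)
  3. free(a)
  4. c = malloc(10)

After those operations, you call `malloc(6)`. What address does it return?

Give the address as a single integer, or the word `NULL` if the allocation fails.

Op 1: a = malloc(10) -> a = 0; heap: [0-9 ALLOC][10-29 FREE]
Op 2: b = malloc(10) -> b = 10; heap: [0-9 ALLOC][10-19 ALLOC][20-29 FREE]
Op 3: free(a) -> (freed a); heap: [0-9 FREE][10-19 ALLOC][20-29 FREE]
Op 4: c = malloc(10) -> c = 0; heap: [0-9 ALLOC][10-19 ALLOC][20-29 FREE]
malloc(6): first-fit scan over [0-9 ALLOC][10-19 ALLOC][20-29 FREE] -> 20

Answer: 20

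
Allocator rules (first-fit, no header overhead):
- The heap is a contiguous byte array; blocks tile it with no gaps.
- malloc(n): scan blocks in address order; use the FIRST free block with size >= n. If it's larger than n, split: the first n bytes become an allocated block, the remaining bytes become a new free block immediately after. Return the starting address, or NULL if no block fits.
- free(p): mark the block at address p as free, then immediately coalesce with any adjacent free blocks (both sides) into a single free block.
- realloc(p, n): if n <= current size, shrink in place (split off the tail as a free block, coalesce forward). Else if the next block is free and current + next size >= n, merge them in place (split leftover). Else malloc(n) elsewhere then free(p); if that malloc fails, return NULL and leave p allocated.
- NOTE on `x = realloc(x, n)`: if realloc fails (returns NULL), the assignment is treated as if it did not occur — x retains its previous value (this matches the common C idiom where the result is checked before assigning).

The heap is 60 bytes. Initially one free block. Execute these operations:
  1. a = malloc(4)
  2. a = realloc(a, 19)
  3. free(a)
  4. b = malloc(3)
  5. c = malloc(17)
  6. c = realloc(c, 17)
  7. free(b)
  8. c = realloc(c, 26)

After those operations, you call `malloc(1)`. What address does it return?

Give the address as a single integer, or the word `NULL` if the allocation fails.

Answer: 0

Derivation:
Op 1: a = malloc(4) -> a = 0; heap: [0-3 ALLOC][4-59 FREE]
Op 2: a = realloc(a, 19) -> a = 0; heap: [0-18 ALLOC][19-59 FREE]
Op 3: free(a) -> (freed a); heap: [0-59 FREE]
Op 4: b = malloc(3) -> b = 0; heap: [0-2 ALLOC][3-59 FREE]
Op 5: c = malloc(17) -> c = 3; heap: [0-2 ALLOC][3-19 ALLOC][20-59 FREE]
Op 6: c = realloc(c, 17) -> c = 3; heap: [0-2 ALLOC][3-19 ALLOC][20-59 FREE]
Op 7: free(b) -> (freed b); heap: [0-2 FREE][3-19 ALLOC][20-59 FREE]
Op 8: c = realloc(c, 26) -> c = 3; heap: [0-2 FREE][3-28 ALLOC][29-59 FREE]
malloc(1): first-fit scan over [0-2 FREE][3-28 ALLOC][29-59 FREE] -> 0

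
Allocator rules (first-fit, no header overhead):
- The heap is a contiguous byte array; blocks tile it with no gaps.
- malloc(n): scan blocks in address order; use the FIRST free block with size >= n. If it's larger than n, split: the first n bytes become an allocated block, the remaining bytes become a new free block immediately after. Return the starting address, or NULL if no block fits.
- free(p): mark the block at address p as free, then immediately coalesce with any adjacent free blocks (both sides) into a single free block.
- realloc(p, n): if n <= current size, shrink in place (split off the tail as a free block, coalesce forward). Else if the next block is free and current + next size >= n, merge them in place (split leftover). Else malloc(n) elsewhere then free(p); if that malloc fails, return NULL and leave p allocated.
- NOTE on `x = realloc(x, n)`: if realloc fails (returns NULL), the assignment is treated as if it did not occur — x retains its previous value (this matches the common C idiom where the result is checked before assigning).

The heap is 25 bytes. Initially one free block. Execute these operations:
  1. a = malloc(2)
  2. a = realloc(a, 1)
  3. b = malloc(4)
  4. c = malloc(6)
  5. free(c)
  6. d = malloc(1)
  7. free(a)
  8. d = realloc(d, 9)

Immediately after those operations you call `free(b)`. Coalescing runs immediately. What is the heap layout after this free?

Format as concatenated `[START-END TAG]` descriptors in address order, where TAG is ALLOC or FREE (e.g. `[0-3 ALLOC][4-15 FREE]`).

Op 1: a = malloc(2) -> a = 0; heap: [0-1 ALLOC][2-24 FREE]
Op 2: a = realloc(a, 1) -> a = 0; heap: [0-0 ALLOC][1-24 FREE]
Op 3: b = malloc(4) -> b = 1; heap: [0-0 ALLOC][1-4 ALLOC][5-24 FREE]
Op 4: c = malloc(6) -> c = 5; heap: [0-0 ALLOC][1-4 ALLOC][5-10 ALLOC][11-24 FREE]
Op 5: free(c) -> (freed c); heap: [0-0 ALLOC][1-4 ALLOC][5-24 FREE]
Op 6: d = malloc(1) -> d = 5; heap: [0-0 ALLOC][1-4 ALLOC][5-5 ALLOC][6-24 FREE]
Op 7: free(a) -> (freed a); heap: [0-0 FREE][1-4 ALLOC][5-5 ALLOC][6-24 FREE]
Op 8: d = realloc(d, 9) -> d = 5; heap: [0-0 FREE][1-4 ALLOC][5-13 ALLOC][14-24 FREE]
free(b): b = 1 -> block [1-4 ALLOC]; mark free, coalesce with adjacent free neighbors -> [0-4 FREE][5-13 ALLOC][14-24 FREE]

Answer: [0-4 FREE][5-13 ALLOC][14-24 FREE]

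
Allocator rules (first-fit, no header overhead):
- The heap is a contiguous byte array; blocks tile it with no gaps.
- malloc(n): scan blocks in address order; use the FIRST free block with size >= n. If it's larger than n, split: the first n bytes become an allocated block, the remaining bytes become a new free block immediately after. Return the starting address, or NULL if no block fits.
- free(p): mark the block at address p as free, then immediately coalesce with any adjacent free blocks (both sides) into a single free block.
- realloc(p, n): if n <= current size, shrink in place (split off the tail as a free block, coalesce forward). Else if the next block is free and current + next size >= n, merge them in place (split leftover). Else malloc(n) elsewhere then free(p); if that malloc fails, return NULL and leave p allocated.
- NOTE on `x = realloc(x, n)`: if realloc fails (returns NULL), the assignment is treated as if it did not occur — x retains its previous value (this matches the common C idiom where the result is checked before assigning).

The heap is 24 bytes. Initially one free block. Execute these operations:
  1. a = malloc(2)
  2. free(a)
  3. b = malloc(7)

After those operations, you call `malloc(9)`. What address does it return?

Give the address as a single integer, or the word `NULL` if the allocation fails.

Op 1: a = malloc(2) -> a = 0; heap: [0-1 ALLOC][2-23 FREE]
Op 2: free(a) -> (freed a); heap: [0-23 FREE]
Op 3: b = malloc(7) -> b = 0; heap: [0-6 ALLOC][7-23 FREE]
malloc(9): first-fit scan over [0-6 ALLOC][7-23 FREE] -> 7

Answer: 7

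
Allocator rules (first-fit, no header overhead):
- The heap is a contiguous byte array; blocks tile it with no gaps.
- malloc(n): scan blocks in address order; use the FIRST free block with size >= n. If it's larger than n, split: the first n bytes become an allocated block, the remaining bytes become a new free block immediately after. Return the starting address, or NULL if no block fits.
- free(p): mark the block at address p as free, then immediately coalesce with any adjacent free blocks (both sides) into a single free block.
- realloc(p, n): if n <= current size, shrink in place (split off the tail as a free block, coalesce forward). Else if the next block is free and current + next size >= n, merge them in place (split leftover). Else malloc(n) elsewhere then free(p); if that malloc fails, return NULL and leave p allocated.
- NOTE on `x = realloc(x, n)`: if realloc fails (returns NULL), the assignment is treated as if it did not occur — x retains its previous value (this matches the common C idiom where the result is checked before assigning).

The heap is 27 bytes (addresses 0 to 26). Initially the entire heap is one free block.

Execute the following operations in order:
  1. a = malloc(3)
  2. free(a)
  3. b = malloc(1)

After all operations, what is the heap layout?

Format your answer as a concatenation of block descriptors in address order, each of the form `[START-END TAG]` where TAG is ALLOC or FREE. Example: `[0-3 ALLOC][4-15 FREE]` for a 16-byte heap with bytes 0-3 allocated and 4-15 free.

Op 1: a = malloc(3) -> a = 0; heap: [0-2 ALLOC][3-26 FREE]
Op 2: free(a) -> (freed a); heap: [0-26 FREE]
Op 3: b = malloc(1) -> b = 0; heap: [0-0 ALLOC][1-26 FREE]

Answer: [0-0 ALLOC][1-26 FREE]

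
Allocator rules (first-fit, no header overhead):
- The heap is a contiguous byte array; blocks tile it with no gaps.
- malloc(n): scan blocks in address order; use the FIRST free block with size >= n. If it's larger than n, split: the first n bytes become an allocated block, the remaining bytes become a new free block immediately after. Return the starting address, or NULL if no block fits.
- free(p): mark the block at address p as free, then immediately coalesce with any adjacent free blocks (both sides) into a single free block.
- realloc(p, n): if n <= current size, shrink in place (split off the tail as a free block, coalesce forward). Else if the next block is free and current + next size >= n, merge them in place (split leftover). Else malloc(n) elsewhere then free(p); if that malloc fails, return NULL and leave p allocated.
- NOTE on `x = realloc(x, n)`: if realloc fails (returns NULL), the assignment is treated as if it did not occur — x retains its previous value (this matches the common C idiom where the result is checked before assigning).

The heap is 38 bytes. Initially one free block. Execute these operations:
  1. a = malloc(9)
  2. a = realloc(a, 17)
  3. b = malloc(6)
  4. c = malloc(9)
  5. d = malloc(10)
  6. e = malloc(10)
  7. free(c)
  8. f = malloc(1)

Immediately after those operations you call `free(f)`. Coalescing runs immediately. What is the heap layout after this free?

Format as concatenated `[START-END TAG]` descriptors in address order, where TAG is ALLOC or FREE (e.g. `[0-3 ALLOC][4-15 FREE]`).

Op 1: a = malloc(9) -> a = 0; heap: [0-8 ALLOC][9-37 FREE]
Op 2: a = realloc(a, 17) -> a = 0; heap: [0-16 ALLOC][17-37 FREE]
Op 3: b = malloc(6) -> b = 17; heap: [0-16 ALLOC][17-22 ALLOC][23-37 FREE]
Op 4: c = malloc(9) -> c = 23; heap: [0-16 ALLOC][17-22 ALLOC][23-31 ALLOC][32-37 FREE]
Op 5: d = malloc(10) -> d = NULL; heap: [0-16 ALLOC][17-22 ALLOC][23-31 ALLOC][32-37 FREE]
Op 6: e = malloc(10) -> e = NULL; heap: [0-16 ALLOC][17-22 ALLOC][23-31 ALLOC][32-37 FREE]
Op 7: free(c) -> (freed c); heap: [0-16 ALLOC][17-22 ALLOC][23-37 FREE]
Op 8: f = malloc(1) -> f = 23; heap: [0-16 ALLOC][17-22 ALLOC][23-23 ALLOC][24-37 FREE]
free(f): f = 23 -> block [23-23 ALLOC]; mark free, coalesce with adjacent free neighbors -> [0-16 ALLOC][17-22 ALLOC][23-37 FREE]

Answer: [0-16 ALLOC][17-22 ALLOC][23-37 FREE]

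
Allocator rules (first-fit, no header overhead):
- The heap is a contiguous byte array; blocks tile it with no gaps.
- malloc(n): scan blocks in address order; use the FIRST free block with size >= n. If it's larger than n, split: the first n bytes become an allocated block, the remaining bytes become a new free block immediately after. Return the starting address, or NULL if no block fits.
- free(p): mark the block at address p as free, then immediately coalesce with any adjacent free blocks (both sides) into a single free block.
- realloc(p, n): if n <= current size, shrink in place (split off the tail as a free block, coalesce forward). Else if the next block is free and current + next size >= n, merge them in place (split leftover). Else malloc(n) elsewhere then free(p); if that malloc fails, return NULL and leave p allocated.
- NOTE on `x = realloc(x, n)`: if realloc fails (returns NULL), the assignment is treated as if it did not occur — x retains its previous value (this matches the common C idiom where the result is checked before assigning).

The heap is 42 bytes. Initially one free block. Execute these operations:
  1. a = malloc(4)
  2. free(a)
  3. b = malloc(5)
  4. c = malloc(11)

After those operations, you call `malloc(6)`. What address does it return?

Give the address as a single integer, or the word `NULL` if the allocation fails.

Answer: 16

Derivation:
Op 1: a = malloc(4) -> a = 0; heap: [0-3 ALLOC][4-41 FREE]
Op 2: free(a) -> (freed a); heap: [0-41 FREE]
Op 3: b = malloc(5) -> b = 0; heap: [0-4 ALLOC][5-41 FREE]
Op 4: c = malloc(11) -> c = 5; heap: [0-4 ALLOC][5-15 ALLOC][16-41 FREE]
malloc(6): first-fit scan over [0-4 ALLOC][5-15 ALLOC][16-41 FREE] -> 16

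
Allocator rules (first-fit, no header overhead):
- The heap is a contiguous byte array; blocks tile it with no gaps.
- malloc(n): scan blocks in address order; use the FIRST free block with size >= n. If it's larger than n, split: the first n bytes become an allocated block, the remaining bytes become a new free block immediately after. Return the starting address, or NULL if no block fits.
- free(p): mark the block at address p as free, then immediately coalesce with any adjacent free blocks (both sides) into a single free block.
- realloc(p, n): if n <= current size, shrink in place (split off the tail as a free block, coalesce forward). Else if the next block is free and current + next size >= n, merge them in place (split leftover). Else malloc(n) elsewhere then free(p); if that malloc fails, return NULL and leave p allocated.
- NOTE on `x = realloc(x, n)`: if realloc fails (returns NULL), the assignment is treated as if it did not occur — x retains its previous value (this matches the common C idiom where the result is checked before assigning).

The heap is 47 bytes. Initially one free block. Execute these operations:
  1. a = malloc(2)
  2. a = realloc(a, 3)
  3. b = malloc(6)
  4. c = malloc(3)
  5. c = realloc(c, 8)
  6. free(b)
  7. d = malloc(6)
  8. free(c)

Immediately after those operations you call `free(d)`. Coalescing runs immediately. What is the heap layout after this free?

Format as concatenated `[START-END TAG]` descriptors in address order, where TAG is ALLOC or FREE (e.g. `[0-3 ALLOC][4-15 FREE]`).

Answer: [0-2 ALLOC][3-46 FREE]

Derivation:
Op 1: a = malloc(2) -> a = 0; heap: [0-1 ALLOC][2-46 FREE]
Op 2: a = realloc(a, 3) -> a = 0; heap: [0-2 ALLOC][3-46 FREE]
Op 3: b = malloc(6) -> b = 3; heap: [0-2 ALLOC][3-8 ALLOC][9-46 FREE]
Op 4: c = malloc(3) -> c = 9; heap: [0-2 ALLOC][3-8 ALLOC][9-11 ALLOC][12-46 FREE]
Op 5: c = realloc(c, 8) -> c = 9; heap: [0-2 ALLOC][3-8 ALLOC][9-16 ALLOC][17-46 FREE]
Op 6: free(b) -> (freed b); heap: [0-2 ALLOC][3-8 FREE][9-16 ALLOC][17-46 FREE]
Op 7: d = malloc(6) -> d = 3; heap: [0-2 ALLOC][3-8 ALLOC][9-16 ALLOC][17-46 FREE]
Op 8: free(c) -> (freed c); heap: [0-2 ALLOC][3-8 ALLOC][9-46 FREE]
free(d): d = 3 -> block [3-8 ALLOC]; mark free, coalesce with adjacent free neighbors -> [0-2 ALLOC][3-46 FREE]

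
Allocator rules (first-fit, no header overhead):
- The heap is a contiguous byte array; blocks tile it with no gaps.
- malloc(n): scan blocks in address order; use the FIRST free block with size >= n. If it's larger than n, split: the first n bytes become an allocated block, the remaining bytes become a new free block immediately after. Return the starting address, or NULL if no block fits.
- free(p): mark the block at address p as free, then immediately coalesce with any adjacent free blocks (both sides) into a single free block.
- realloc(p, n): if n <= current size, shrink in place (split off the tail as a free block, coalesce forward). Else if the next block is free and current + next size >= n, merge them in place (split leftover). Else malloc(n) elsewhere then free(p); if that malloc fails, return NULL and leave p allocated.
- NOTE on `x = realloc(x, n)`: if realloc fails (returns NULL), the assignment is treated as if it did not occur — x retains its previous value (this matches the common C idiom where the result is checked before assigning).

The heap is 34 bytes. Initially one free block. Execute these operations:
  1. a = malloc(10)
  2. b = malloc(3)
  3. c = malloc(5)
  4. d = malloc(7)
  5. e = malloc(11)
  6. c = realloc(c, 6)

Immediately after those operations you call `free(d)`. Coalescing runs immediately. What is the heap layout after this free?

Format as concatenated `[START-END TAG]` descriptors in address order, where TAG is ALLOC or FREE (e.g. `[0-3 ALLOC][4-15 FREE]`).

Op 1: a = malloc(10) -> a = 0; heap: [0-9 ALLOC][10-33 FREE]
Op 2: b = malloc(3) -> b = 10; heap: [0-9 ALLOC][10-12 ALLOC][13-33 FREE]
Op 3: c = malloc(5) -> c = 13; heap: [0-9 ALLOC][10-12 ALLOC][13-17 ALLOC][18-33 FREE]
Op 4: d = malloc(7) -> d = 18; heap: [0-9 ALLOC][10-12 ALLOC][13-17 ALLOC][18-24 ALLOC][25-33 FREE]
Op 5: e = malloc(11) -> e = NULL; heap: [0-9 ALLOC][10-12 ALLOC][13-17 ALLOC][18-24 ALLOC][25-33 FREE]
Op 6: c = realloc(c, 6) -> c = 25; heap: [0-9 ALLOC][10-12 ALLOC][13-17 FREE][18-24 ALLOC][25-30 ALLOC][31-33 FREE]
free(d): d = 18 -> block [18-24 ALLOC]; mark free, coalesce with adjacent free neighbors -> [0-9 ALLOC][10-12 ALLOC][13-24 FREE][25-30 ALLOC][31-33 FREE]

Answer: [0-9 ALLOC][10-12 ALLOC][13-24 FREE][25-30 ALLOC][31-33 FREE]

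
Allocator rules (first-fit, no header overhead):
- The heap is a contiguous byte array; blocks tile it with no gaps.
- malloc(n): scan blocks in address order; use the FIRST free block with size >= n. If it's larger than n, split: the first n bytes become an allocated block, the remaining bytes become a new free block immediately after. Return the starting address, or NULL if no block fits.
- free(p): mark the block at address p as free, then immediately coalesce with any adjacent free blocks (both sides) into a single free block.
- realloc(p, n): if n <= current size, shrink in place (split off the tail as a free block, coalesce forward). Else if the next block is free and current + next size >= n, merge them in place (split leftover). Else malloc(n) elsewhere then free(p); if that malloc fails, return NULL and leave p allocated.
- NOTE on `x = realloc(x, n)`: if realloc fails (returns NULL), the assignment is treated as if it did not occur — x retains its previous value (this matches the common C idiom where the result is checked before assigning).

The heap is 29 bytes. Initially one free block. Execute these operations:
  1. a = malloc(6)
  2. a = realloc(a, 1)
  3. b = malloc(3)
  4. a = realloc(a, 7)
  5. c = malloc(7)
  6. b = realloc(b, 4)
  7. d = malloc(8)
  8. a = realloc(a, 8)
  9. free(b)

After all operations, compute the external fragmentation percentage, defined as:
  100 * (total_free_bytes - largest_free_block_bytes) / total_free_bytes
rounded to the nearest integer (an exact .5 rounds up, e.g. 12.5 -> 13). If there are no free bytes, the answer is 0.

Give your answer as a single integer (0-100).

Answer: 27

Derivation:
Op 1: a = malloc(6) -> a = 0; heap: [0-5 ALLOC][6-28 FREE]
Op 2: a = realloc(a, 1) -> a = 0; heap: [0-0 ALLOC][1-28 FREE]
Op 3: b = malloc(3) -> b = 1; heap: [0-0 ALLOC][1-3 ALLOC][4-28 FREE]
Op 4: a = realloc(a, 7) -> a = 4; heap: [0-0 FREE][1-3 ALLOC][4-10 ALLOC][11-28 FREE]
Op 5: c = malloc(7) -> c = 11; heap: [0-0 FREE][1-3 ALLOC][4-10 ALLOC][11-17 ALLOC][18-28 FREE]
Op 6: b = realloc(b, 4) -> b = 18; heap: [0-3 FREE][4-10 ALLOC][11-17 ALLOC][18-21 ALLOC][22-28 FREE]
Op 7: d = malloc(8) -> d = NULL; heap: [0-3 FREE][4-10 ALLOC][11-17 ALLOC][18-21 ALLOC][22-28 FREE]
Op 8: a = realloc(a, 8) -> NULL (a unchanged); heap: [0-3 FREE][4-10 ALLOC][11-17 ALLOC][18-21 ALLOC][22-28 FREE]
Op 9: free(b) -> (freed b); heap: [0-3 FREE][4-10 ALLOC][11-17 ALLOC][18-28 FREE]
Free blocks: [4 11] total_free=15 largest=11 -> 100*(15-11)/15 = 400/15 ≈ 26.667 -> rounds to 27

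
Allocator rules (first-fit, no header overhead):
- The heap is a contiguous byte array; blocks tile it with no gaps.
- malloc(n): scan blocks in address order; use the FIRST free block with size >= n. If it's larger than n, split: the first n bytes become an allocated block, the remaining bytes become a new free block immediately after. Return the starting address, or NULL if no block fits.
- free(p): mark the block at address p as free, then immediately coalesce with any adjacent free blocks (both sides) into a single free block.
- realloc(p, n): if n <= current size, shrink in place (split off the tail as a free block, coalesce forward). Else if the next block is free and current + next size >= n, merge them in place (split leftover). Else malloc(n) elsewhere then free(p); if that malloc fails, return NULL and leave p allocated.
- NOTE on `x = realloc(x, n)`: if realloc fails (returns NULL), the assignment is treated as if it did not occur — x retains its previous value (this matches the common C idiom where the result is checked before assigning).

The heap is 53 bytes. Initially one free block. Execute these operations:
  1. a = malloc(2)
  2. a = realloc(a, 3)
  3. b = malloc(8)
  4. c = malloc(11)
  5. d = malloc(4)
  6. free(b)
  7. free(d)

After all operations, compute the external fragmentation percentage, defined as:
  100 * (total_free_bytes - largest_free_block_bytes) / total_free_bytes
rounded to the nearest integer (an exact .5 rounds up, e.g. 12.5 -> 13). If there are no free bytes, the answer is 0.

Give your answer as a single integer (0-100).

Op 1: a = malloc(2) -> a = 0; heap: [0-1 ALLOC][2-52 FREE]
Op 2: a = realloc(a, 3) -> a = 0; heap: [0-2 ALLOC][3-52 FREE]
Op 3: b = malloc(8) -> b = 3; heap: [0-2 ALLOC][3-10 ALLOC][11-52 FREE]
Op 4: c = malloc(11) -> c = 11; heap: [0-2 ALLOC][3-10 ALLOC][11-21 ALLOC][22-52 FREE]
Op 5: d = malloc(4) -> d = 22; heap: [0-2 ALLOC][3-10 ALLOC][11-21 ALLOC][22-25 ALLOC][26-52 FREE]
Op 6: free(b) -> (freed b); heap: [0-2 ALLOC][3-10 FREE][11-21 ALLOC][22-25 ALLOC][26-52 FREE]
Op 7: free(d) -> (freed d); heap: [0-2 ALLOC][3-10 FREE][11-21 ALLOC][22-52 FREE]
Free blocks: [8 31] total_free=39 largest=31 -> 100*(39-31)/39 = 800/39 ≈ 20.513 -> rounds to 21

Answer: 21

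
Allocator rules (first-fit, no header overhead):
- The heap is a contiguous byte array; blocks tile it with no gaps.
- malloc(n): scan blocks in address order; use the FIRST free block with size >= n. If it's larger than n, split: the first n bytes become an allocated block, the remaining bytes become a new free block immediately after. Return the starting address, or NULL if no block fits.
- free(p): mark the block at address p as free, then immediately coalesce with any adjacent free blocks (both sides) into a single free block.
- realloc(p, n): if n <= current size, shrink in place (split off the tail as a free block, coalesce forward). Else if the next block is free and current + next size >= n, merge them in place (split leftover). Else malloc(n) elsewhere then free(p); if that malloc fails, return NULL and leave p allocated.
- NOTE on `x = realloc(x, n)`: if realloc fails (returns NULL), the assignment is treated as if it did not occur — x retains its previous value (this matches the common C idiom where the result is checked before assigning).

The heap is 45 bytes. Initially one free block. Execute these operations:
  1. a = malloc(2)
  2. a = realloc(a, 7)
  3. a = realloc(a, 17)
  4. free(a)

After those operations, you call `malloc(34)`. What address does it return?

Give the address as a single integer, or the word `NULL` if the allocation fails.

Op 1: a = malloc(2) -> a = 0; heap: [0-1 ALLOC][2-44 FREE]
Op 2: a = realloc(a, 7) -> a = 0; heap: [0-6 ALLOC][7-44 FREE]
Op 3: a = realloc(a, 17) -> a = 0; heap: [0-16 ALLOC][17-44 FREE]
Op 4: free(a) -> (freed a); heap: [0-44 FREE]
malloc(34): first-fit scan over [0-44 FREE] -> 0

Answer: 0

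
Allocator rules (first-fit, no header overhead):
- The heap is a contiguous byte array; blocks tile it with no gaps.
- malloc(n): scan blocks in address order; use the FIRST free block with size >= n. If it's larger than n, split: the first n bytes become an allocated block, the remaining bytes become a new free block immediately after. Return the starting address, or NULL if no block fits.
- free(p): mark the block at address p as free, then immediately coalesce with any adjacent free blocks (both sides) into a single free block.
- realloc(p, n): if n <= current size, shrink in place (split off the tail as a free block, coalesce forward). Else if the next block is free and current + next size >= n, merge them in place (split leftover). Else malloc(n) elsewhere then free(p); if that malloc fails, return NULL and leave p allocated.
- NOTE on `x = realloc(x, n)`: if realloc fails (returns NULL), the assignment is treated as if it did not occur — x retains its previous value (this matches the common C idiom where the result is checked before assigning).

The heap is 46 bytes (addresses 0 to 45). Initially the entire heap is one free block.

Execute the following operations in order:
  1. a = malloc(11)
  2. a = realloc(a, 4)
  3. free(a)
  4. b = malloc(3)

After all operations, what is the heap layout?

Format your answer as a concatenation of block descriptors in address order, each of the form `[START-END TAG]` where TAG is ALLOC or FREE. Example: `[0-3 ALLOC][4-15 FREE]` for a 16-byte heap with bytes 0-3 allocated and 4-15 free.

Op 1: a = malloc(11) -> a = 0; heap: [0-10 ALLOC][11-45 FREE]
Op 2: a = realloc(a, 4) -> a = 0; heap: [0-3 ALLOC][4-45 FREE]
Op 3: free(a) -> (freed a); heap: [0-45 FREE]
Op 4: b = malloc(3) -> b = 0; heap: [0-2 ALLOC][3-45 FREE]

Answer: [0-2 ALLOC][3-45 FREE]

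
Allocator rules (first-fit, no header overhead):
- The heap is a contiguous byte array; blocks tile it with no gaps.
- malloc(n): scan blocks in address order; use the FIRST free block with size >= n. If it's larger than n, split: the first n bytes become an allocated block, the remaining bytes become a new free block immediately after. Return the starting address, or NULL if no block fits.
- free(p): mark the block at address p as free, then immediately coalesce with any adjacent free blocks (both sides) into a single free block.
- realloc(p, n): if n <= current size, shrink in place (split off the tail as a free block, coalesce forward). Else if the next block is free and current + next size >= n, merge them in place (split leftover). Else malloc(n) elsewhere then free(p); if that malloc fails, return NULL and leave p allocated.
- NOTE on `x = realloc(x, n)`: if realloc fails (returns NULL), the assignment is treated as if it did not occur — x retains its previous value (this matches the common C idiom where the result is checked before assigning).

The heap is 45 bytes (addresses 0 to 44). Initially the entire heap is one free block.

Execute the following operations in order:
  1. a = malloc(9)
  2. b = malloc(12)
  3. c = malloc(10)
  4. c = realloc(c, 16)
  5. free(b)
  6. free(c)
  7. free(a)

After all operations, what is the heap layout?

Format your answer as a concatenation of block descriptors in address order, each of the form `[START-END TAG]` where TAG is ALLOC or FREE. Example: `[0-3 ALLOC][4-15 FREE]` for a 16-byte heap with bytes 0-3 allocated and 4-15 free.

Op 1: a = malloc(9) -> a = 0; heap: [0-8 ALLOC][9-44 FREE]
Op 2: b = malloc(12) -> b = 9; heap: [0-8 ALLOC][9-20 ALLOC][21-44 FREE]
Op 3: c = malloc(10) -> c = 21; heap: [0-8 ALLOC][9-20 ALLOC][21-30 ALLOC][31-44 FREE]
Op 4: c = realloc(c, 16) -> c = 21; heap: [0-8 ALLOC][9-20 ALLOC][21-36 ALLOC][37-44 FREE]
Op 5: free(b) -> (freed b); heap: [0-8 ALLOC][9-20 FREE][21-36 ALLOC][37-44 FREE]
Op 6: free(c) -> (freed c); heap: [0-8 ALLOC][9-44 FREE]
Op 7: free(a) -> (freed a); heap: [0-44 FREE]

Answer: [0-44 FREE]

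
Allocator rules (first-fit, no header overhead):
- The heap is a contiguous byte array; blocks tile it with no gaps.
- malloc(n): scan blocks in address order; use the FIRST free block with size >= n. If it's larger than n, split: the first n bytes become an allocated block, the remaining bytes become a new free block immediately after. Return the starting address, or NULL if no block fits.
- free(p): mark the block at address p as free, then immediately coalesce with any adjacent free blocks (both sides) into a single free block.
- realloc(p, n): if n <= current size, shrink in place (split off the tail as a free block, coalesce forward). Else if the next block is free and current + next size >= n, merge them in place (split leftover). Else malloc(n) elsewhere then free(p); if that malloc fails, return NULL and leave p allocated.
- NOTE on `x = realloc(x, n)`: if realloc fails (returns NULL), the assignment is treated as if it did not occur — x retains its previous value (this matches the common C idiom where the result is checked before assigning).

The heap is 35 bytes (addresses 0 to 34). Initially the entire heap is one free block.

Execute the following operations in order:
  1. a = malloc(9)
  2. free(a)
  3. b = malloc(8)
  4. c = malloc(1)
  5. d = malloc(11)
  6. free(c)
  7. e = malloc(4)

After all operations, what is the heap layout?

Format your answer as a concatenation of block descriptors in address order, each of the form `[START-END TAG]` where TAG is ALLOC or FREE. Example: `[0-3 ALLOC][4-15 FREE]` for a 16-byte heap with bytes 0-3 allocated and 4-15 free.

Op 1: a = malloc(9) -> a = 0; heap: [0-8 ALLOC][9-34 FREE]
Op 2: free(a) -> (freed a); heap: [0-34 FREE]
Op 3: b = malloc(8) -> b = 0; heap: [0-7 ALLOC][8-34 FREE]
Op 4: c = malloc(1) -> c = 8; heap: [0-7 ALLOC][8-8 ALLOC][9-34 FREE]
Op 5: d = malloc(11) -> d = 9; heap: [0-7 ALLOC][8-8 ALLOC][9-19 ALLOC][20-34 FREE]
Op 6: free(c) -> (freed c); heap: [0-7 ALLOC][8-8 FREE][9-19 ALLOC][20-34 FREE]
Op 7: e = malloc(4) -> e = 20; heap: [0-7 ALLOC][8-8 FREE][9-19 ALLOC][20-23 ALLOC][24-34 FREE]

Answer: [0-7 ALLOC][8-8 FREE][9-19 ALLOC][20-23 ALLOC][24-34 FREE]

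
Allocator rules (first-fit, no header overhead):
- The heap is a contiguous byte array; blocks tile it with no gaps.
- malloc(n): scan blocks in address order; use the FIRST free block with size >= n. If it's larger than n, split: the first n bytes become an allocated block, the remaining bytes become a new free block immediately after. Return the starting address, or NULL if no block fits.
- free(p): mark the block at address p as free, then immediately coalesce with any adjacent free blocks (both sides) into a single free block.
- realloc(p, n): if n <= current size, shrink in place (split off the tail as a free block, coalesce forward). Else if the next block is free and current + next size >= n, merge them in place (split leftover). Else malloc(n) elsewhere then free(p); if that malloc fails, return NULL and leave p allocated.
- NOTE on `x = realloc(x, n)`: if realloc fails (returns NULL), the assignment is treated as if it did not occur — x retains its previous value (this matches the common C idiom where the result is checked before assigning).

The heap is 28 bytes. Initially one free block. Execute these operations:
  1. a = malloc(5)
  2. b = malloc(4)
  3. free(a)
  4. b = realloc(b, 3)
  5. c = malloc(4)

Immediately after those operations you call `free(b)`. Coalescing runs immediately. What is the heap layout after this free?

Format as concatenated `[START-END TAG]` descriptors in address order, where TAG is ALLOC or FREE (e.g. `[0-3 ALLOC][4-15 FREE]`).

Op 1: a = malloc(5) -> a = 0; heap: [0-4 ALLOC][5-27 FREE]
Op 2: b = malloc(4) -> b = 5; heap: [0-4 ALLOC][5-8 ALLOC][9-27 FREE]
Op 3: free(a) -> (freed a); heap: [0-4 FREE][5-8 ALLOC][9-27 FREE]
Op 4: b = realloc(b, 3) -> b = 5; heap: [0-4 FREE][5-7 ALLOC][8-27 FREE]
Op 5: c = malloc(4) -> c = 0; heap: [0-3 ALLOC][4-4 FREE][5-7 ALLOC][8-27 FREE]
free(b): b = 5 -> block [5-7 ALLOC]; mark free, coalesce with adjacent free neighbors -> [0-3 ALLOC][4-27 FREE]

Answer: [0-3 ALLOC][4-27 FREE]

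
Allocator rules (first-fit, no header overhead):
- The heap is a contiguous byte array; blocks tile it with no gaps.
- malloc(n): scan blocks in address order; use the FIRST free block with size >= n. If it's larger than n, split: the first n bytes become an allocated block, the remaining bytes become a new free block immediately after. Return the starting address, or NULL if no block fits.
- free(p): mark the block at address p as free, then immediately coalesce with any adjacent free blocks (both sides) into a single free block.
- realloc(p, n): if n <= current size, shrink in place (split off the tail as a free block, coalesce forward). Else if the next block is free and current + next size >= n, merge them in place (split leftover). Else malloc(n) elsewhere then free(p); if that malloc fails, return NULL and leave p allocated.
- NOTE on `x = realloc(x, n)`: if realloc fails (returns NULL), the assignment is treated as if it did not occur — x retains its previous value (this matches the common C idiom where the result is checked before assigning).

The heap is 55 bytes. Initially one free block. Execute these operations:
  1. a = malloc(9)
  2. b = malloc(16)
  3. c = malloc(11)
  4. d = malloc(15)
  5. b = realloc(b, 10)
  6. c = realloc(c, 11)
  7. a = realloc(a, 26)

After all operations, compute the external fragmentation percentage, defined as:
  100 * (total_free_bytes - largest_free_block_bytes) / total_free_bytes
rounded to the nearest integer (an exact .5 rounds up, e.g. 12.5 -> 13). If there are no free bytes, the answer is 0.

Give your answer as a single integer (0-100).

Op 1: a = malloc(9) -> a = 0; heap: [0-8 ALLOC][9-54 FREE]
Op 2: b = malloc(16) -> b = 9; heap: [0-8 ALLOC][9-24 ALLOC][25-54 FREE]
Op 3: c = malloc(11) -> c = 25; heap: [0-8 ALLOC][9-24 ALLOC][25-35 ALLOC][36-54 FREE]
Op 4: d = malloc(15) -> d = 36; heap: [0-8 ALLOC][9-24 ALLOC][25-35 ALLOC][36-50 ALLOC][51-54 FREE]
Op 5: b = realloc(b, 10) -> b = 9; heap: [0-8 ALLOC][9-18 ALLOC][19-24 FREE][25-35 ALLOC][36-50 ALLOC][51-54 FREE]
Op 6: c = realloc(c, 11) -> c = 25; heap: [0-8 ALLOC][9-18 ALLOC][19-24 FREE][25-35 ALLOC][36-50 ALLOC][51-54 FREE]
Op 7: a = realloc(a, 26) -> NULL (a unchanged); heap: [0-8 ALLOC][9-18 ALLOC][19-24 FREE][25-35 ALLOC][36-50 ALLOC][51-54 FREE]
Free blocks: [6 4] total_free=10 largest=6 -> 100*(10-6)/10 = 400/10 = 40

Answer: 40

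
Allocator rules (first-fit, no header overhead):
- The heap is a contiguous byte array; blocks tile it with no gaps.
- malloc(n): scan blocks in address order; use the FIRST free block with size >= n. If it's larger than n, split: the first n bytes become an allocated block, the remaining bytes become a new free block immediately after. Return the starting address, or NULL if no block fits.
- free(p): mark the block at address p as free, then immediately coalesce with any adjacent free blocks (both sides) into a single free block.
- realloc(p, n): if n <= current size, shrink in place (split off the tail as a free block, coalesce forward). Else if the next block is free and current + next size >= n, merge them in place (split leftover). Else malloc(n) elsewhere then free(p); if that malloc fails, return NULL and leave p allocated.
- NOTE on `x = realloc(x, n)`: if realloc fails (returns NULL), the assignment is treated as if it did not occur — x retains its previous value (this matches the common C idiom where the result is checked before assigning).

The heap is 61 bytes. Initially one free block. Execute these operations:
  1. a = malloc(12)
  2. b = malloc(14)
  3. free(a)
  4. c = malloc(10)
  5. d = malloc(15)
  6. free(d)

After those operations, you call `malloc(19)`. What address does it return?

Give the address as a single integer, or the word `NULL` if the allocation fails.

Op 1: a = malloc(12) -> a = 0; heap: [0-11 ALLOC][12-60 FREE]
Op 2: b = malloc(14) -> b = 12; heap: [0-11 ALLOC][12-25 ALLOC][26-60 FREE]
Op 3: free(a) -> (freed a); heap: [0-11 FREE][12-25 ALLOC][26-60 FREE]
Op 4: c = malloc(10) -> c = 0; heap: [0-9 ALLOC][10-11 FREE][12-25 ALLOC][26-60 FREE]
Op 5: d = malloc(15) -> d = 26; heap: [0-9 ALLOC][10-11 FREE][12-25 ALLOC][26-40 ALLOC][41-60 FREE]
Op 6: free(d) -> (freed d); heap: [0-9 ALLOC][10-11 FREE][12-25 ALLOC][26-60 FREE]
malloc(19): first-fit scan over [0-9 ALLOC][10-11 FREE][12-25 ALLOC][26-60 FREE] -> 26

Answer: 26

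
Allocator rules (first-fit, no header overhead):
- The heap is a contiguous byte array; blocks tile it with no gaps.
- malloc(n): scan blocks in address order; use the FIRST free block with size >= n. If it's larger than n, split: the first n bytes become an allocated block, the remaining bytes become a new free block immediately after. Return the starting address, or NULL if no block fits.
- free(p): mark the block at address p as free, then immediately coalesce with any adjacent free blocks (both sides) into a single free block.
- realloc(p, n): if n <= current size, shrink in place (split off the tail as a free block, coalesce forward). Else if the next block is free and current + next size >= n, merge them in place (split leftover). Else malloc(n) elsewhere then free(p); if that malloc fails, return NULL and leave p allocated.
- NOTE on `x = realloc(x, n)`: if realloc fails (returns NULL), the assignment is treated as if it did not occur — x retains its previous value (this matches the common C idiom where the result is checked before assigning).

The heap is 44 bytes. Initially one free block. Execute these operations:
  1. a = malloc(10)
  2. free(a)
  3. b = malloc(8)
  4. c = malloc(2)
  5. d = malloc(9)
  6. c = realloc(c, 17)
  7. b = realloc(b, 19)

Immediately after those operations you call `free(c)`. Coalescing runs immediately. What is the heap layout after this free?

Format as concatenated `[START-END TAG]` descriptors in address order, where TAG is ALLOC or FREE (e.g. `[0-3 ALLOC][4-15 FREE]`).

Answer: [0-7 ALLOC][8-9 FREE][10-18 ALLOC][19-43 FREE]

Derivation:
Op 1: a = malloc(10) -> a = 0; heap: [0-9 ALLOC][10-43 FREE]
Op 2: free(a) -> (freed a); heap: [0-43 FREE]
Op 3: b = malloc(8) -> b = 0; heap: [0-7 ALLOC][8-43 FREE]
Op 4: c = malloc(2) -> c = 8; heap: [0-7 ALLOC][8-9 ALLOC][10-43 FREE]
Op 5: d = malloc(9) -> d = 10; heap: [0-7 ALLOC][8-9 ALLOC][10-18 ALLOC][19-43 FREE]
Op 6: c = realloc(c, 17) -> c = 19; heap: [0-7 ALLOC][8-9 FREE][10-18 ALLOC][19-35 ALLOC][36-43 FREE]
Op 7: b = realloc(b, 19) -> NULL (b unchanged); heap: [0-7 ALLOC][8-9 FREE][10-18 ALLOC][19-35 ALLOC][36-43 FREE]
free(c): c = 19 -> block [19-35 ALLOC]; mark free, coalesce with adjacent free neighbors -> [0-7 ALLOC][8-9 FREE][10-18 ALLOC][19-43 FREE]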